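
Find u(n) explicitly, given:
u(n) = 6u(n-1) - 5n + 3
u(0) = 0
First-order linear with linear forcing.
Homogeneous solution: u_h(n) = A·(6)^n.
Try particular u_p(n) = pn + q. Substituting:
  pn + q = 6(p(n-1) + q) - 5n + 3.
Matching the n-coefficient: p = 6p - 5 ⇒ p = 1.
Matching constants: q = -6p + 6q + 3 ⇒ q = \frac{3}{5}.
General: u(n) = A·(6)^n + n + \frac{3}{5}.
Apply u(0) = 0: A + \frac{3}{5} = 0 ⇒ A = - \frac{3}{5}.
So u(n) = - \frac{3 \cdot 6^{n}}{5} + n + \frac{3}{5}.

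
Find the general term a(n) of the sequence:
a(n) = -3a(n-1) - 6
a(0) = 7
First-order linear non-homogeneous.
Homogeneous solution: a_h(n) = A·(-3)^n.
Try constant particular solution a_p = K: K = -3K - 6 ⇒ K = - \frac{3}{2}.
General: a(n) = A·(-3)^n - \frac{3}{2}.
Apply a(0) = 7: A - \frac{3}{2} = 7 ⇒ A = \frac{17}{2}.
So a(n) = \frac{17 \left(-3\right)^{n}}{2} - \frac{3}{2}.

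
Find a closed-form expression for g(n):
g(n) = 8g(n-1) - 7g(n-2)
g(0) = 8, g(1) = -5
Characteristic equation: x² - 8x + 7 = 0, which factors as (x - (7))(x - (1)) = 0.
Roots r₁ = 7, r₂ = 1 (distinct).
General solution: g(n) = A·(7)^n + B·(1)^n.
From g(0) = 8: A + B = 8.
From g(1) = -5: 7A + B = -5.
Solving: A = - \frac{13}{6}, B = \frac{61}{6}.
So g(n) = \frac{61}{6} - \frac{13 \cdot 7^{n}}{6}.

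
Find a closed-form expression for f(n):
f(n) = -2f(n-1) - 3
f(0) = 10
First-order linear non-homogeneous.
Homogeneous solution: f_h(n) = A·(-2)^n.
Try constant particular solution f_p = K: K = -2K - 3 ⇒ K = -1.
General: f(n) = A·(-2)^n - 1.
Apply f(0) = 10: A - 1 = 10 ⇒ A = 11.
So f(n) = 11 \left(-2\right)^{n} - 1.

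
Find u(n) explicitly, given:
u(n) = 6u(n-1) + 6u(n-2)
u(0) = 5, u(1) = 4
Characteristic equation: x² - 6x - 6 = 0.
Discriminant Δ = (6)² + 4·(6) = 60.
Roots r₁,₂ = (6 ± √60)/2, so r₁ = 3 + \sqrt{15}, r₂ = 3 - \sqrt{15}.
General solution: u(n) = A·r₁^n + B·r₂^n.
From the initial conditions, A + B = 5 and r₁A + r₂B = 4.
Since r₁ - r₂ = √60: A = (4 - (5)r₂)/√60 = \frac{5}{2} - \frac{11 \sqrt{15}}{30}, and B = 5 - A = \frac{11 \sqrt{15}}{30} + \frac{5}{2}.
So u(n) = \left(\frac{5}{2} - \frac{11 \sqrt{15}}{30}\right)\left(3 + \sqrt{15}\right)^n + \left(\frac{11 \sqrt{15}}{30} + \frac{5}{2}\right)\left(3 - \sqrt{15}\right)^n.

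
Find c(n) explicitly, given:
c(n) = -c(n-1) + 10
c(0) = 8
First-order linear non-homogeneous.
Homogeneous solution: c_h(n) = A·(-1)^n.
Try constant particular solution c_p = K: K = -K + 10 ⇒ K = 5.
General: c(n) = A·(-1)^n + 5.
Apply c(0) = 8: A + 5 = 8 ⇒ A = 3.
So c(n) = 3 \left(-1\right)^{n} + 5.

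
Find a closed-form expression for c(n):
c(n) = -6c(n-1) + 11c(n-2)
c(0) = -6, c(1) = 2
Characteristic equation: x² + 6x - 11 = 0.
Discriminant Δ = (-6)² + 4·(11) = 80.
Roots r₁,₂ = (-6 ± √80)/2, so r₁ = -3 + 2 \sqrt{5}, r₂ = - 2 \sqrt{5} - 3.
General solution: c(n) = A·r₁^n + B·r₂^n.
From the initial conditions, A + B = -6 and r₁A + r₂B = 2.
Since r₁ - r₂ = √80: A = (2 - (-6)r₂)/√80 = -3 - \frac{4 \sqrt{5}}{5}, and B = -6 - A = -3 + \frac{4 \sqrt{5}}{5}.
So c(n) = \left(-3 - \frac{4 \sqrt{5}}{5}\right)\left(-3 + 2 \sqrt{5}\right)^n + \left(-3 + \frac{4 \sqrt{5}}{5}\right)\left(- 2 \sqrt{5} - 3\right)^n.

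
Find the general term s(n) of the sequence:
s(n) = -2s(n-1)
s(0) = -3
This is a homogeneous first-order recurrence with ratio -2.
By induction s(n) = s(0) · (-2)^n = - 3 \left(-2\right)^{n}.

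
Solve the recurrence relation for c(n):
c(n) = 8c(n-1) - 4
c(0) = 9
First-order linear non-homogeneous.
Homogeneous solution: c_h(n) = A·(8)^n.
Try constant particular solution c_p = K: K = 8K - 4 ⇒ K = \frac{4}{7}.
General: c(n) = A·(8)^n + \frac{4}{7}.
Apply c(0) = 9: A + \frac{4}{7} = 9 ⇒ A = \frac{59}{7}.
So c(n) = \frac{59 \cdot 8^{n}}{7} + \frac{4}{7}.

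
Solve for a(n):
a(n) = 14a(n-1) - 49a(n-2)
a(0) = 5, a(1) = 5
Characteristic equation: x² - 14x + 49 = 0, which is (x - (7))².
Repeated root r = 7.
General solution: a(n) = (A + Bn)·(7)^n.
From a(0) = 5: A = 5.
From a(1) = 5: (A + B)·(7) = 5 ⇒ B = - \frac{30}{7}.
So a(n) = \left(5 - \frac{30 n}{7}\right) \cdot (7)^n.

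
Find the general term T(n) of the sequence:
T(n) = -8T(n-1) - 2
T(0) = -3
First-order linear non-homogeneous.
Homogeneous solution: T_h(n) = A·(-8)^n.
Try constant particular solution T_p = K: K = -8K - 2 ⇒ K = - \frac{2}{9}.
General: T(n) = A·(-8)^n - \frac{2}{9}.
Apply T(0) = -3: A - \frac{2}{9} = -3 ⇒ A = - \frac{25}{9}.
So T(n) = - \frac{25 \left(-8\right)^{n}}{9} - \frac{2}{9}.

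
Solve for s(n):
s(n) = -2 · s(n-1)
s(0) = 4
Pure geometric recurrence with ratio -2.
By induction s(n) = s(0) · (-2)^n = 4 \left(-2\right)^{n}.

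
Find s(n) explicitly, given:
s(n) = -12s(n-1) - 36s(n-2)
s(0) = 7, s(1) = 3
Characteristic equation: x² + 12x + 36 = 0, which is (x - (-6))².
Repeated root r = -6.
General solution: s(n) = (A + Bn)·(-6)^n.
From s(0) = 7: A = 7.
From s(1) = 3: (A + B)·(-6) = 3 ⇒ B = - \frac{15}{2}.
So s(n) = \left(7 - \frac{15 n}{2}\right) \cdot (-6)^n.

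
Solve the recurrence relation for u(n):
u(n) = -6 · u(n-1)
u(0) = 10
Pure geometric recurrence with ratio -6.
By induction u(n) = u(0) · (-6)^n = 10 \left(-6\right)^{n}.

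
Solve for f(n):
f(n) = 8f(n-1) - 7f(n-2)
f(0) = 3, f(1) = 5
Characteristic equation: x² - 8x + 7 = 0, which factors as (x - (1))(x - (7)) = 0.
Roots r₁ = 1, r₂ = 7 (distinct).
General solution: f(n) = A·(1)^n + B·(7)^n.
From f(0) = 3: A + B = 3.
From f(1) = 5: A + 7B = 5.
Solving: A = \frac{8}{3}, B = \frac{1}{3}.
So f(n) = \frac{7^{n}}{3} + \frac{8}{3}.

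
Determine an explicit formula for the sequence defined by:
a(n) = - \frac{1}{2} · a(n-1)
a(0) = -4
Pure geometric recurrence with ratio - \frac{1}{2}.
By induction a(n) = a(0) · (- \frac{1}{2})^n = - 4 \left(- \frac{1}{2}\right)^{n}.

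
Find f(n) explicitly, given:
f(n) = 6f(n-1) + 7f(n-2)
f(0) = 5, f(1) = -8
Characteristic equation: x² - 6x - 7 = 0, which factors as (x - (-1))(x - (7)) = 0.
Roots r₁ = -1, r₂ = 7 (distinct).
General solution: f(n) = A·(-1)^n + B·(7)^n.
From f(0) = 5: A + B = 5.
From f(1) = -8: -A + 7B = -8.
Solving: A = \frac{43}{8}, B = - \frac{3}{8}.
So f(n) = \frac{43 \left(-1\right)^{n}}{8} - \frac{3 \cdot 7^{n}}{8}.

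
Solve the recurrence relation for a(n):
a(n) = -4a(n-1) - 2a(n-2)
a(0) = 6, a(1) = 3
Characteristic equation: x² + 4x + 2 = 0.
Discriminant Δ = (-4)² + 4·(-2) = 8.
Roots r₁,₂ = (-4 ± √8)/2, so r₁ = -2 + \sqrt{2}, r₂ = -2 - \sqrt{2}.
General solution: a(n) = A·r₁^n + B·r₂^n.
From the initial conditions, A + B = 6 and r₁A + r₂B = 3.
Since r₁ - r₂ = √8: A = (3 - (6)r₂)/√8 = 3 + \frac{15 \sqrt{2}}{4}, and B = 6 - A = 3 - \frac{15 \sqrt{2}}{4}.
So a(n) = \left(3 + \frac{15 \sqrt{2}}{4}\right)\left(-2 + \sqrt{2}\right)^n + \left(3 - \frac{15 \sqrt{2}}{4}\right)\left(-2 - \sqrt{2}\right)^n.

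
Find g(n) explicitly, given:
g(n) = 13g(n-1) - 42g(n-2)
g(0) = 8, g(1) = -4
Characteristic equation: x² - 13x + 42 = 0, which factors as (x - (6))(x - (7)) = 0.
Roots r₁ = 6, r₂ = 7 (distinct).
General solution: g(n) = A·(6)^n + B·(7)^n.
From g(0) = 8: A + B = 8.
From g(1) = -4: 6A + 7B = -4.
Solving: A = 60, B = -52.
So g(n) = 60 \cdot 6^{n} - 52 \cdot 7^{n}.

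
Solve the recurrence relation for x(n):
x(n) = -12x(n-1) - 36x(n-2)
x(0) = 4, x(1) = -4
Characteristic equation: x² + 12x + 36 = 0, which is (x - (-6))².
Repeated root r = -6.
General solution: x(n) = (A + Bn)·(-6)^n.
From x(0) = 4: A = 4.
From x(1) = -4: (A + B)·(-6) = -4 ⇒ B = - \frac{10}{3}.
So x(n) = \left(4 - \frac{10 n}{3}\right) \cdot (-6)^n.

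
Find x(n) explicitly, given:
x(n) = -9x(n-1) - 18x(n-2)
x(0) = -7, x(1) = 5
Characteristic equation: x² + 9x + 18 = 0, which factors as (x - (-3))(x - (-6)) = 0.
Roots r₁ = -3, r₂ = -6 (distinct).
General solution: x(n) = A·(-3)^n + B·(-6)^n.
From x(0) = -7: A + B = -7.
From x(1) = 5: -3A - 6B = 5.
Solving: A = - \frac{37}{3}, B = \frac{16}{3}.
So x(n) = - \frac{37 \left(-3\right)^{n}}{3} + \frac{16 \left(-6\right)^{n}}{3}.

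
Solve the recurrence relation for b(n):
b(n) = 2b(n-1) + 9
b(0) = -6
First-order linear non-homogeneous.
Homogeneous solution: b_h(n) = A·(2)^n.
Try constant particular solution b_p = K: K = 2K + 9 ⇒ K = -9.
General: b(n) = A·(2)^n - 9.
Apply b(0) = -6: A - 9 = -6 ⇒ A = 3.
So b(n) = 3 \cdot 2^{n} - 9.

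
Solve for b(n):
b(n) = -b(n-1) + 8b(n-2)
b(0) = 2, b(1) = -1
Characteristic equation: x² + x - 8 = 0.
Discriminant Δ = (-1)² + 4·(8) = 33.
Roots r₁,₂ = (-1 ± √33)/2, so r₁ = - \frac{1}{2} + \frac{\sqrt{33}}{2}, r₂ = - \frac{\sqrt{33}}{2} - \frac{1}{2}.
General solution: b(n) = A·r₁^n + B·r₂^n.
From the initial conditions, A + B = 2 and r₁A + r₂B = -1.
Since r₁ - r₂ = √33: A = (-1 - (2)r₂)/√33 = 1, and B = 2 - A = 1.
So b(n) = \left(1\right)\left(- \frac{1}{2} + \frac{\sqrt{33}}{2}\right)^n + \left(1\right)\left(- \frac{\sqrt{33}}{2} - \frac{1}{2}\right)^n.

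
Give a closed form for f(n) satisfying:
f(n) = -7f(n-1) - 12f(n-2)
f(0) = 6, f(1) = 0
Characteristic equation: x² + 7x + 12 = 0, which factors as (x - (-3))(x - (-4)) = 0.
Roots r₁ = -3, r₂ = -4 (distinct).
General solution: f(n) = A·(-3)^n + B·(-4)^n.
From f(0) = 6: A + B = 6.
From f(1) = 0: -3A - 4B = 0.
Solving: A = 24, B = -18.
So f(n) = 24 \left(-3\right)^{n} - 18 \left(-4\right)^{n}.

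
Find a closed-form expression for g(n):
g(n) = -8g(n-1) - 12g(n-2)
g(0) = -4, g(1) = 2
Characteristic equation: x² + 8x + 12 = 0, which factors as (x - (-6))(x - (-2)) = 0.
Roots r₁ = -6, r₂ = -2 (distinct).
General solution: g(n) = A·(-6)^n + B·(-2)^n.
From g(0) = -4: A + B = -4.
From g(1) = 2: -6A - 2B = 2.
Solving: A = \frac{3}{2}, B = - \frac{11}{2}.
So g(n) = - \frac{11 \left(-2\right)^{n}}{2} + \frac{3 \left(-6\right)^{n}}{2}.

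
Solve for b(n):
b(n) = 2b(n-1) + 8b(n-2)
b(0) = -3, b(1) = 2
Characteristic equation: x² - 2x - 8 = 0, which factors as (x - (-2))(x - (4)) = 0.
Roots r₁ = -2, r₂ = 4 (distinct).
General solution: b(n) = A·(-2)^n + B·(4)^n.
From b(0) = -3: A + B = -3.
From b(1) = 2: -2A + 4B = 2.
Solving: A = - \frac{7}{3}, B = - \frac{2}{3}.
So b(n) = - \frac{7 \left(-2\right)^{n}}{3} - \frac{2 \cdot 4^{n}}{3}.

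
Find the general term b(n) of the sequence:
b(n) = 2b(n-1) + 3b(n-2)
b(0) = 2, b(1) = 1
Characteristic equation: x² - 2x - 3 = 0, which factors as (x - (3))(x - (-1)) = 0.
Roots r₁ = 3, r₂ = -1 (distinct).
General solution: b(n) = A·(3)^n + B·(-1)^n.
From b(0) = 2: A + B = 2.
From b(1) = 1: 3A - B = 1.
Solving: A = \frac{3}{4}, B = \frac{5}{4}.
So b(n) = \frac{5 \left(-1\right)^{n}}{4} + \frac{3 \cdot 3^{n}}{4}.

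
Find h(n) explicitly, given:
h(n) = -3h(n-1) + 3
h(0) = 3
First-order linear non-homogeneous.
Homogeneous solution: h_h(n) = A·(-3)^n.
Try constant particular solution h_p = K: K = -3K + 3 ⇒ K = \frac{3}{4}.
General: h(n) = A·(-3)^n + \frac{3}{4}.
Apply h(0) = 3: A + \frac{3}{4} = 3 ⇒ A = \frac{9}{4}.
So h(n) = \frac{9 \left(-3\right)^{n}}{4} + \frac{3}{4}.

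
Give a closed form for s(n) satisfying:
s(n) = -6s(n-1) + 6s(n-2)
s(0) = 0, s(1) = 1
Characteristic equation: x² + 6x - 6 = 0.
Discriminant Δ = (-6)² + 4·(6) = 60.
Roots r₁,₂ = (-6 ± √60)/2, so r₁ = -3 + \sqrt{15}, r₂ = - \sqrt{15} - 3.
General solution: s(n) = A·r₁^n + B·r₂^n.
From the initial conditions, A + B = 0 and r₁A + r₂B = 1.
Since r₁ - r₂ = √60: A = (1 - (0)r₂)/√60 = \frac{\sqrt{15}}{30}, and B = 0 - A = - \frac{\sqrt{15}}{30}.
So s(n) = \left(\frac{\sqrt{15}}{30}\right)\left(-3 + \sqrt{15}\right)^n + \left(- \frac{\sqrt{15}}{30}\right)\left(- \sqrt{15} - 3\right)^n.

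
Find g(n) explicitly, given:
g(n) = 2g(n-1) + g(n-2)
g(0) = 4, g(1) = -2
Characteristic equation: x² - 2x - 1 = 0.
Discriminant Δ = (2)² + 4·(1) = 8.
Roots r₁,₂ = (2 ± √8)/2, so r₁ = 1 + \sqrt{2}, r₂ = 1 - \sqrt{2}.
General solution: g(n) = A·r₁^n + B·r₂^n.
From the initial conditions, A + B = 4 and r₁A + r₂B = -2.
Since r₁ - r₂ = √8: A = (-2 - (4)r₂)/√8 = 2 - \frac{3 \sqrt{2}}{2}, and B = 4 - A = 2 + \frac{3 \sqrt{2}}{2}.
So g(n) = \left(2 - \frac{3 \sqrt{2}}{2}\right)\left(1 + \sqrt{2}\right)^n + \left(2 + \frac{3 \sqrt{2}}{2}\right)\left(1 - \sqrt{2}\right)^n.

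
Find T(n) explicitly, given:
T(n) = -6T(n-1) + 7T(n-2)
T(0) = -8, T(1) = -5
Characteristic equation: x² + 6x - 7 = 0, which factors as (x - (-7))(x - (1)) = 0.
Roots r₁ = -7, r₂ = 1 (distinct).
General solution: T(n) = A·(-7)^n + B·(1)^n.
From T(0) = -8: A + B = -8.
From T(1) = -5: -7A + B = -5.
Solving: A = - \frac{3}{8}, B = - \frac{61}{8}.
So T(n) = - \frac{3 \left(-7\right)^{n}}{8} - \frac{61}{8}.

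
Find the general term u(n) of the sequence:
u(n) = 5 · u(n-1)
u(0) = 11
Pure geometric recurrence with ratio 5.
By induction u(n) = u(0) · (5)^n = 11 \cdot 5^{n}.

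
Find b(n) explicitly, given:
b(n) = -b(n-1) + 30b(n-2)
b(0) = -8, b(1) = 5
Characteristic equation: x² + x - 30 = 0, which factors as (x - (5))(x - (-6)) = 0.
Roots r₁ = 5, r₂ = -6 (distinct).
General solution: b(n) = A·(5)^n + B·(-6)^n.
From b(0) = -8: A + B = -8.
From b(1) = 5: 5A - 6B = 5.
Solving: A = - \frac{43}{11}, B = - \frac{45}{11}.
So b(n) = - \frac{45 \left(-6\right)^{n}}{11} - \frac{43 \cdot 5^{n}}{11}.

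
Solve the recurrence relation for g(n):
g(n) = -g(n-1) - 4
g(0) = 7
First-order linear non-homogeneous.
Homogeneous solution: g_h(n) = A·(-1)^n.
Try constant particular solution g_p = K: K = -K - 4 ⇒ K = -2.
General: g(n) = A·(-1)^n - 2.
Apply g(0) = 7: A - 2 = 7 ⇒ A = 9.
So g(n) = 9 \left(-1\right)^{n} - 2.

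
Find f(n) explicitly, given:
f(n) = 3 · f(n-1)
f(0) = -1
Pure geometric recurrence with ratio 3.
By induction f(n) = f(0) · (3)^n = - 3^{n}.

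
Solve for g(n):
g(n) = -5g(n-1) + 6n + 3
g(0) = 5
First-order linear with linear forcing.
Homogeneous solution: g_h(n) = A·(-5)^n.
Try particular g_p(n) = pn + q. Substituting:
  pn + q = -5(p(n-1) + q) + 6n + 3.
Matching the n-coefficient: p = -5p + 6 ⇒ p = 1.
Matching constants: q = 5p - 5q + 3 ⇒ q = \frac{4}{3}.
General: g(n) = A·(-5)^n + n + \frac{4}{3}.
Apply g(0) = 5: A + \frac{4}{3} = 5 ⇒ A = \frac{11}{3}.
So g(n) = \frac{11 \left(-5\right)^{n}}{3} + n + \frac{4}{3}.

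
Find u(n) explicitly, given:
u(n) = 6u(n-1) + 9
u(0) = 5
First-order linear non-homogeneous.
Homogeneous solution: u_h(n) = A·(6)^n.
Try constant particular solution u_p = K: K = 6K + 9 ⇒ K = - \frac{9}{5}.
General: u(n) = A·(6)^n - \frac{9}{5}.
Apply u(0) = 5: A - \frac{9}{5} = 5 ⇒ A = \frac{34}{5}.
So u(n) = \frac{34 \cdot 6^{n}}{5} - \frac{9}{5}.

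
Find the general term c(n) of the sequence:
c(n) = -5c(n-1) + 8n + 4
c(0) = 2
First-order linear with linear forcing.
Homogeneous solution: c_h(n) = A·(-5)^n.
Try particular c_p(n) = pn + q. Substituting:
  pn + q = -5(p(n-1) + q) + 8n + 4.
Matching the n-coefficient: p = -5p + 8 ⇒ p = \frac{4}{3}.
Matching constants: q = 5p - 5q + 4 ⇒ q = \frac{16}{9}.
General: c(n) = A·(-5)^n + \frac{4 n}{3} + \frac{16}{9}.
Apply c(0) = 2: A + \frac{16}{9} = 2 ⇒ A = \frac{2}{9}.
So c(n) = \frac{2 \left(-5\right)^{n}}{9} + \frac{4 n}{3} + \frac{16}{9}.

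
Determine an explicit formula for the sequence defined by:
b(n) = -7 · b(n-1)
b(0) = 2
Pure geometric recurrence with ratio -7.
By induction b(n) = b(0) · (-7)^n = 2 \left(-7\right)^{n}.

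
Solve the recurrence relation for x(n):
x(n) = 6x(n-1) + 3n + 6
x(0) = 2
First-order linear with linear forcing.
Homogeneous solution: x_h(n) = A·(6)^n.
Try particular x_p(n) = pn + q. Substituting:
  pn + q = 6(p(n-1) + q) + 3n + 6.
Matching the n-coefficient: p = 6p + 3 ⇒ p = - \frac{3}{5}.
Matching constants: q = -6p + 6q + 6 ⇒ q = - \frac{48}{25}.
General: x(n) = A·(6)^n - \frac{3 n}{5} - \frac{48}{25}.
Apply x(0) = 2: A - \frac{48}{25} = 2 ⇒ A = \frac{98}{25}.
So x(n) = \frac{98 \cdot 6^{n}}{25} - \frac{3 n}{5} - \frac{48}{25}.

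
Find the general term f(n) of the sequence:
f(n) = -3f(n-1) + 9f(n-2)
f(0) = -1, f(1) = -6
Characteristic equation: x² + 3x - 9 = 0.
Discriminant Δ = (-3)² + 4·(9) = 45.
Roots r₁,₂ = (-3 ± √45)/2, so r₁ = - \frac{3}{2} + \frac{3 \sqrt{5}}{2}, r₂ = - \frac{3 \sqrt{5}}{2} - \frac{3}{2}.
General solution: f(n) = A·r₁^n + B·r₂^n.
From the initial conditions, A + B = -1 and r₁A + r₂B = -6.
Since r₁ - r₂ = √45: A = (-6 - (-1)r₂)/√45 = - \frac{\sqrt{5}}{2} - \frac{1}{2}, and B = -1 - A = - \frac{1}{2} + \frac{\sqrt{5}}{2}.
So f(n) = \left(- \frac{\sqrt{5}}{2} - \frac{1}{2}\right)\left(- \frac{3}{2} + \frac{3 \sqrt{5}}{2}\right)^n + \left(- \frac{1}{2} + \frac{\sqrt{5}}{2}\right)\left(- \frac{3 \sqrt{5}}{2} - \frac{3}{2}\right)^n.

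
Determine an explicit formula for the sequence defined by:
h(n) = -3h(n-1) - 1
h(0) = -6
First-order linear non-homogeneous.
Homogeneous solution: h_h(n) = A·(-3)^n.
Try constant particular solution h_p = K: K = -3K - 1 ⇒ K = - \frac{1}{4}.
General: h(n) = A·(-3)^n - \frac{1}{4}.
Apply h(0) = -6: A - \frac{1}{4} = -6 ⇒ A = - \frac{23}{4}.
So h(n) = - \frac{23 \left(-3\right)^{n}}{4} - \frac{1}{4}.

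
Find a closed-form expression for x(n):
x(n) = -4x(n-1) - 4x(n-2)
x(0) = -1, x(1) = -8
Characteristic equation: x² + 4x + 4 = 0, which is (x - (-2))².
Repeated root r = -2.
General solution: x(n) = (A + Bn)·(-2)^n.
From x(0) = -1: A = -1.
From x(1) = -8: (A + B)·(-2) = -8 ⇒ B = 5.
So x(n) = \left(5 n - 1\right) \cdot (-2)^n.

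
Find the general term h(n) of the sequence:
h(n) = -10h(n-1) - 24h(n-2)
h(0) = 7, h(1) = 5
Characteristic equation: x² + 10x + 24 = 0, which factors as (x - (-4))(x - (-6)) = 0.
Roots r₁ = -4, r₂ = -6 (distinct).
General solution: h(n) = A·(-4)^n + B·(-6)^n.
From h(0) = 7: A + B = 7.
From h(1) = 5: -4A - 6B = 5.
Solving: A = \frac{47}{2}, B = - \frac{33}{2}.
So h(n) = \frac{47 \left(-4\right)^{n}}{2} - \frac{33 \left(-6\right)^{n}}{2}.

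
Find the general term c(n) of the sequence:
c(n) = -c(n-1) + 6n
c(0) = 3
First-order linear with linear forcing.
Homogeneous solution: c_h(n) = A·(-1)^n.
Try particular c_p(n) = pn + q. Substituting:
  pn + q = -(p(n-1) + q) + 6n.
Matching the n-coefficient: p = -p + 6 ⇒ p = 3.
Matching constants: q = p - q ⇒ q = \frac{3}{2}.
General: c(n) = A·(-1)^n + 3 n + \frac{3}{2}.
Apply c(0) = 3: A + \frac{3}{2} = 3 ⇒ A = \frac{3}{2}.
So c(n) = \frac{3 \left(-1\right)^{n}}{2} + 3 n + \frac{3}{2}.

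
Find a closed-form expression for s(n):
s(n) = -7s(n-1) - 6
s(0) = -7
First-order linear non-homogeneous.
Homogeneous solution: s_h(n) = A·(-7)^n.
Try constant particular solution s_p = K: K = -7K - 6 ⇒ K = - \frac{3}{4}.
General: s(n) = A·(-7)^n - \frac{3}{4}.
Apply s(0) = -7: A - \frac{3}{4} = -7 ⇒ A = - \frac{25}{4}.
So s(n) = - \frac{25 \left(-7\right)^{n}}{4} - \frac{3}{4}.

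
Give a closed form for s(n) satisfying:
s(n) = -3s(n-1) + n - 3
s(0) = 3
First-order linear with linear forcing.
Homogeneous solution: s_h(n) = A·(-3)^n.
Try particular s_p(n) = pn + q. Substituting:
  pn + q = -3(p(n-1) + q) + n - 3.
Matching the n-coefficient: p = -3p + 1 ⇒ p = \frac{1}{4}.
Matching constants: q = 3p - 3q - 3 ⇒ q = - \frac{9}{16}.
General: s(n) = A·(-3)^n + \frac{n}{4} - \frac{9}{16}.
Apply s(0) = 3: A - \frac{9}{16} = 3 ⇒ A = \frac{57}{16}.
So s(n) = \frac{57 \left(-3\right)^{n}}{16} + \frac{n}{4} - \frac{9}{16}.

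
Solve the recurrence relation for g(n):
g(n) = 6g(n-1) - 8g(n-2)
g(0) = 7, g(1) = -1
Characteristic equation: x² - 6x + 8 = 0, which factors as (x - (2))(x - (4)) = 0.
Roots r₁ = 2, r₂ = 4 (distinct).
General solution: g(n) = A·(2)^n + B·(4)^n.
From g(0) = 7: A + B = 7.
From g(1) = -1: 2A + 4B = -1.
Solving: A = \frac{29}{2}, B = - \frac{15}{2}.
So g(n) = \frac{29 \cdot 2^{n}}{2} - \frac{15 \cdot 4^{n}}{2}.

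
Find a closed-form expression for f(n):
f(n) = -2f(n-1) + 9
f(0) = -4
First-order linear non-homogeneous.
Homogeneous solution: f_h(n) = A·(-2)^n.
Try constant particular solution f_p = K: K = -2K + 9 ⇒ K = 3.
General: f(n) = A·(-2)^n + 3.
Apply f(0) = -4: A + 3 = -4 ⇒ A = -7.
So f(n) = 3 - 7 \left(-2\right)^{n}.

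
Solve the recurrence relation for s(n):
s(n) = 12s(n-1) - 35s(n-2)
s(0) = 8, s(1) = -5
Characteristic equation: x² - 12x + 35 = 0, which factors as (x - (5))(x - (7)) = 0.
Roots r₁ = 5, r₂ = 7 (distinct).
General solution: s(n) = A·(5)^n + B·(7)^n.
From s(0) = 8: A + B = 8.
From s(1) = -5: 5A + 7B = -5.
Solving: A = \frac{61}{2}, B = - \frac{45}{2}.
So s(n) = \frac{61 \cdot 5^{n}}{2} - \frac{45 \cdot 7^{n}}{2}.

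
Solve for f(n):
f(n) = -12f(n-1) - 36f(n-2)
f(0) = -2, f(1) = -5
Characteristic equation: x² + 12x + 36 = 0, which is (x - (-6))².
Repeated root r = -6.
General solution: f(n) = (A + Bn)·(-6)^n.
From f(0) = -2: A = -2.
From f(1) = -5: (A + B)·(-6) = -5 ⇒ B = \frac{17}{6}.
So f(n) = \left(\frac{17 n}{6} - 2\right) \cdot (-6)^n.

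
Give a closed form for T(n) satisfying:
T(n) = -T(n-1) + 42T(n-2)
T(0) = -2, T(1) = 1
Characteristic equation: x² + x - 42 = 0, which factors as (x - (6))(x - (-7)) = 0.
Roots r₁ = 6, r₂ = -7 (distinct).
General solution: T(n) = A·(6)^n + B·(-7)^n.
From T(0) = -2: A + B = -2.
From T(1) = 1: 6A - 7B = 1.
Solving: A = -1, B = -1.
So T(n) = - \left(-7\right)^{n} - 6^{n}.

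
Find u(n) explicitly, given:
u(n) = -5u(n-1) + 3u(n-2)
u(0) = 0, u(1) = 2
Characteristic equation: x² + 5x - 3 = 0.
Discriminant Δ = (-5)² + 4·(3) = 37.
Roots r₁,₂ = (-5 ± √37)/2, so r₁ = - \frac{5}{2} + \frac{\sqrt{37}}{2}, r₂ = - \frac{\sqrt{37}}{2} - \frac{5}{2}.
General solution: u(n) = A·r₁^n + B·r₂^n.
From the initial conditions, A + B = 0 and r₁A + r₂B = 2.
Since r₁ - r₂ = √37: A = (2 - (0)r₂)/√37 = \frac{2 \sqrt{37}}{37}, and B = 0 - A = - \frac{2 \sqrt{37}}{37}.
So u(n) = \left(\frac{2 \sqrt{37}}{37}\right)\left(- \frac{5}{2} + \frac{\sqrt{37}}{2}\right)^n + \left(- \frac{2 \sqrt{37}}{37}\right)\left(- \frac{\sqrt{37}}{2} - \frac{5}{2}\right)^n.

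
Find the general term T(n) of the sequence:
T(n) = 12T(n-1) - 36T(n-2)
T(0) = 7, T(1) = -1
Characteristic equation: x² - 12x + 36 = 0, which is (x - (6))².
Repeated root r = 6.
General solution: T(n) = (A + Bn)·(6)^n.
From T(0) = 7: A = 7.
From T(1) = -1: (A + B)·(6) = -1 ⇒ B = - \frac{43}{6}.
So T(n) = \left(7 - \frac{43 n}{6}\right) \cdot (6)^n.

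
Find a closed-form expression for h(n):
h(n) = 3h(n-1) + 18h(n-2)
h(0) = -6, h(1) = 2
Characteristic equation: x² - 3x - 18 = 0, which factors as (x - (6))(x - (-3)) = 0.
Roots r₁ = 6, r₂ = -3 (distinct).
General solution: h(n) = A·(6)^n + B·(-3)^n.
From h(0) = -6: A + B = -6.
From h(1) = 2: 6A - 3B = 2.
Solving: A = - \frac{16}{9}, B = - \frac{38}{9}.
So h(n) = - \frac{38 \left(-3\right)^{n}}{9} - \frac{16 \cdot 6^{n}}{9}.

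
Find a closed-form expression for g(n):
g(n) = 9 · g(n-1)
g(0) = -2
Pure geometric recurrence with ratio 9.
By induction g(n) = g(0) · (9)^n = - 2 \cdot 9^{n}.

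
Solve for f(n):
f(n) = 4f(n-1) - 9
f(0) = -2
First-order linear non-homogeneous.
Homogeneous solution: f_h(n) = A·(4)^n.
Try constant particular solution f_p = K: K = 4K - 9 ⇒ K = 3.
General: f(n) = A·(4)^n + 3.
Apply f(0) = -2: A + 3 = -2 ⇒ A = -5.
So f(n) = 3 - 5 \cdot 4^{n}.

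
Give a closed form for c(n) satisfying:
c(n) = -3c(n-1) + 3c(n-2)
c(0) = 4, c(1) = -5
Characteristic equation: x² + 3x - 3 = 0.
Discriminant Δ = (-3)² + 4·(3) = 21.
Roots r₁,₂ = (-3 ± √21)/2, so r₁ = - \frac{3}{2} + \frac{\sqrt{21}}{2}, r₂ = - \frac{\sqrt{21}}{2} - \frac{3}{2}.
General solution: c(n) = A·r₁^n + B·r₂^n.
From the initial conditions, A + B = 4 and r₁A + r₂B = -5.
Since r₁ - r₂ = √21: A = (-5 - (4)r₂)/√21 = \frac{\sqrt{21}}{21} + 2, and B = 4 - A = 2 - \frac{\sqrt{21}}{21}.
So c(n) = \left(\frac{\sqrt{21}}{21} + 2\right)\left(- \frac{3}{2} + \frac{\sqrt{21}}{2}\right)^n + \left(2 - \frac{\sqrt{21}}{21}\right)\left(- \frac{\sqrt{21}}{2} - \frac{3}{2}\right)^n.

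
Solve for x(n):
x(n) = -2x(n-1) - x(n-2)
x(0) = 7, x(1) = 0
Characteristic equation: x² + 2x + 1 = 0, which is (x - (-1))².
Repeated root r = -1.
General solution: x(n) = (A + Bn)·(-1)^n.
From x(0) = 7: A = 7.
From x(1) = 0: (A + B)·(-1) = 0 ⇒ B = -7.
So x(n) = \left(7 - 7 n\right) \cdot (-1)^n.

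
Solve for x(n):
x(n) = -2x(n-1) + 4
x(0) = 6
First-order linear non-homogeneous.
Homogeneous solution: x_h(n) = A·(-2)^n.
Try constant particular solution x_p = K: K = -2K + 4 ⇒ K = \frac{4}{3}.
General: x(n) = A·(-2)^n + \frac{4}{3}.
Apply x(0) = 6: A + \frac{4}{3} = 6 ⇒ A = \frac{14}{3}.
So x(n) = \frac{14 \left(-2\right)^{n}}{3} + \frac{4}{3}.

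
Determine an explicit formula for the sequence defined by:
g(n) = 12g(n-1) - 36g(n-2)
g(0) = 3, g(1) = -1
Characteristic equation: x² - 12x + 36 = 0, which is (x - (6))².
Repeated root r = 6.
General solution: g(n) = (A + Bn)·(6)^n.
From g(0) = 3: A = 3.
From g(1) = -1: (A + B)·(6) = -1 ⇒ B = - \frac{19}{6}.
So g(n) = \left(3 - \frac{19 n}{6}\right) \cdot (6)^n.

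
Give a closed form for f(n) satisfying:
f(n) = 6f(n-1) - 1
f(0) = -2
First-order linear non-homogeneous.
Homogeneous solution: f_h(n) = A·(6)^n.
Try constant particular solution f_p = K: K = 6K - 1 ⇒ K = \frac{1}{5}.
General: f(n) = A·(6)^n + \frac{1}{5}.
Apply f(0) = -2: A + \frac{1}{5} = -2 ⇒ A = - \frac{11}{5}.
So f(n) = \frac{1}{5} - \frac{11 \cdot 6^{n}}{5}.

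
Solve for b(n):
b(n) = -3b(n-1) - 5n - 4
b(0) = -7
First-order linear with linear forcing.
Homogeneous solution: b_h(n) = A·(-3)^n.
Try particular b_p(n) = pn + q. Substituting:
  pn + q = -3(p(n-1) + q) - 5n - 4.
Matching the n-coefficient: p = -3p - 5 ⇒ p = - \frac{5}{4}.
Matching constants: q = 3p - 3q - 4 ⇒ q = - \frac{31}{16}.
General: b(n) = A·(-3)^n - \frac{5 n}{4} - \frac{31}{16}.
Apply b(0) = -7: A - \frac{31}{16} = -7 ⇒ A = - \frac{81}{16}.
So b(n) = - \frac{81 \left(-3\right)^{n}}{16} - \frac{5 n}{4} - \frac{31}{16}.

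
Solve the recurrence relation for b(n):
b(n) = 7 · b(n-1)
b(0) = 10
Pure geometric recurrence with ratio 7.
By induction b(n) = b(0) · (7)^n = 10 \cdot 7^{n}.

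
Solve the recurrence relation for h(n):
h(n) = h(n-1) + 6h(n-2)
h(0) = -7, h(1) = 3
Characteristic equation: x² - x - 6 = 0, which factors as (x - (3))(x - (-2)) = 0.
Roots r₁ = 3, r₂ = -2 (distinct).
General solution: h(n) = A·(3)^n + B·(-2)^n.
From h(0) = -7: A + B = -7.
From h(1) = 3: 3A - 2B = 3.
Solving: A = - \frac{11}{5}, B = - \frac{24}{5}.
So h(n) = - \frac{24 \left(-2\right)^{n}}{5} - \frac{11 \cdot 3^{n}}{5}.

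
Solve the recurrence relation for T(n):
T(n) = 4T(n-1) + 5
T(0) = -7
First-order linear non-homogeneous.
Homogeneous solution: T_h(n) = A·(4)^n.
Try constant particular solution T_p = K: K = 4K + 5 ⇒ K = - \frac{5}{3}.
General: T(n) = A·(4)^n - \frac{5}{3}.
Apply T(0) = -7: A - \frac{5}{3} = -7 ⇒ A = - \frac{16}{3}.
So T(n) = - \frac{16 \cdot 4^{n}}{3} - \frac{5}{3}.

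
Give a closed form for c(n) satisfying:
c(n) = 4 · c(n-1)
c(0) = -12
Pure geometric recurrence with ratio 4.
By induction c(n) = c(0) · (4)^n = - 12 \cdot 4^{n}.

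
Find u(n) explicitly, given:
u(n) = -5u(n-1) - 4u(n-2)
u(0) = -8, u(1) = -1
Characteristic equation: x² + 5x + 4 = 0, which factors as (x - (-1))(x - (-4)) = 0.
Roots r₁ = -1, r₂ = -4 (distinct).
General solution: u(n) = A·(-1)^n + B·(-4)^n.
From u(0) = -8: A + B = -8.
From u(1) = -1: -A - 4B = -1.
Solving: A = -11, B = 3.
So u(n) = - 11 \left(-1\right)^{n} + 3 \left(-4\right)^{n}.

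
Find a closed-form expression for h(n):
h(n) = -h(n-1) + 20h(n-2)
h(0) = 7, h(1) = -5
Characteristic equation: x² + x - 20 = 0, which factors as (x - (-5))(x - (4)) = 0.
Roots r₁ = -5, r₂ = 4 (distinct).
General solution: h(n) = A·(-5)^n + B·(4)^n.
From h(0) = 7: A + B = 7.
From h(1) = -5: -5A + 4B = -5.
Solving: A = \frac{11}{3}, B = \frac{10}{3}.
So h(n) = \frac{11 \left(-5\right)^{n}}{3} + \frac{10 \cdot 4^{n}}{3}.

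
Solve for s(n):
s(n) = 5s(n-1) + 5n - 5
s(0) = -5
First-order linear with linear forcing.
Homogeneous solution: s_h(n) = A·(5)^n.
Try particular s_p(n) = pn + q. Substituting:
  pn + q = 5(p(n-1) + q) + 5n - 5.
Matching the n-coefficient: p = 5p + 5 ⇒ p = - \frac{5}{4}.
Matching constants: q = -5p + 5q - 5 ⇒ q = - \frac{5}{16}.
General: s(n) = A·(5)^n - \frac{5 n}{4} - \frac{5}{16}.
Apply s(0) = -5: A - \frac{5}{16} = -5 ⇒ A = - \frac{75}{16}.
So s(n) = - \frac{75 \cdot 5^{n}}{16} - \frac{5 n}{4} - \frac{5}{16}.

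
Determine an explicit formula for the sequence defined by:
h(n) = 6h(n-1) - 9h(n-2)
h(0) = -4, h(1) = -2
Characteristic equation: x² - 6x + 9 = 0, which is (x - (3))².
Repeated root r = 3.
General solution: h(n) = (A + Bn)·(3)^n.
From h(0) = -4: A = -4.
From h(1) = -2: (A + B)·(3) = -2 ⇒ B = \frac{10}{3}.
So h(n) = \left(\frac{10 n}{3} - 4\right) \cdot (3)^n.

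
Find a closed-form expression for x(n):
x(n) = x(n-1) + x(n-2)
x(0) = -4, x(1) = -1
Characteristic equation: x² - x - 1 = 0.
Discriminant Δ = (1)² + 4·(1) = 5.
Roots r₁,₂ = (1 ± √5)/2, so r₁ = \frac{1}{2} + \frac{\sqrt{5}}{2}, r₂ = \frac{1}{2} - \frac{\sqrt{5}}{2}.
General solution: x(n) = A·r₁^n + B·r₂^n.
From the initial conditions, A + B = -4 and r₁A + r₂B = -1.
Since r₁ - r₂ = √5: A = (-1 - (-4)r₂)/√5 = -2 + \frac{\sqrt{5}}{5}, and B = -4 - A = -2 - \frac{\sqrt{5}}{5}.
So x(n) = \left(-2 + \frac{\sqrt{5}}{5}\right)\left(\frac{1}{2} + \frac{\sqrt{5}}{2}\right)^n + \left(-2 - \frac{\sqrt{5}}{5}\right)\left(\frac{1}{2} - \frac{\sqrt{5}}{2}\right)^n.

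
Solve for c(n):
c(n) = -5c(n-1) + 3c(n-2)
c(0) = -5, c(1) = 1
Characteristic equation: x² + 5x - 3 = 0.
Discriminant Δ = (-5)² + 4·(3) = 37.
Roots r₁,₂ = (-5 ± √37)/2, so r₁ = - \frac{5}{2} + \frac{\sqrt{37}}{2}, r₂ = - \frac{\sqrt{37}}{2} - \frac{5}{2}.
General solution: c(n) = A·r₁^n + B·r₂^n.
From the initial conditions, A + B = -5 and r₁A + r₂B = 1.
Since r₁ - r₂ = √37: A = (1 - (-5)r₂)/√37 = - \frac{5}{2} - \frac{23 \sqrt{37}}{74}, and B = -5 - A = - \frac{5}{2} + \frac{23 \sqrt{37}}{74}.
So c(n) = \left(- \frac{5}{2} - \frac{23 \sqrt{37}}{74}\right)\left(- \frac{5}{2} + \frac{\sqrt{37}}{2}\right)^n + \left(- \frac{5}{2} + \frac{23 \sqrt{37}}{74}\right)\left(- \frac{\sqrt{37}}{2} - \frac{5}{2}\right)^n.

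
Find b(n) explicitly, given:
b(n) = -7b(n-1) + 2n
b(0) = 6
First-order linear with linear forcing.
Homogeneous solution: b_h(n) = A·(-7)^n.
Try particular b_p(n) = pn + q. Substituting:
  pn + q = -7(p(n-1) + q) + 2n.
Matching the n-coefficient: p = -7p + 2 ⇒ p = \frac{1}{4}.
Matching constants: q = 7p - 7q ⇒ q = \frac{7}{32}.
General: b(n) = A·(-7)^n + \frac{n}{4} + \frac{7}{32}.
Apply b(0) = 6: A + \frac{7}{32} = 6 ⇒ A = \frac{185}{32}.
So b(n) = \frac{185 \left(-7\right)^{n}}{32} + \frac{n}{4} + \frac{7}{32}.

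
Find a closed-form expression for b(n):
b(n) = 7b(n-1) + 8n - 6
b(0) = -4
First-order linear with linear forcing.
Homogeneous solution: b_h(n) = A·(7)^n.
Try particular b_p(n) = pn + q. Substituting:
  pn + q = 7(p(n-1) + q) + 8n - 6.
Matching the n-coefficient: p = 7p + 8 ⇒ p = - \frac{4}{3}.
Matching constants: q = -7p + 7q - 6 ⇒ q = - \frac{5}{9}.
General: b(n) = A·(7)^n - \frac{4 n}{3} - \frac{5}{9}.
Apply b(0) = -4: A - \frac{5}{9} = -4 ⇒ A = - \frac{31}{9}.
So b(n) = - \frac{31 \cdot 7^{n}}{9} - \frac{4 n}{3} - \frac{5}{9}.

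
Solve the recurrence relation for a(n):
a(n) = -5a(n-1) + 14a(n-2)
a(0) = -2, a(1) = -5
Characteristic equation: x² + 5x - 14 = 0, which factors as (x - (-7))(x - (2)) = 0.
Roots r₁ = -7, r₂ = 2 (distinct).
General solution: a(n) = A·(-7)^n + B·(2)^n.
From a(0) = -2: A + B = -2.
From a(1) = -5: -7A + 2B = -5.
Solving: A = \frac{1}{9}, B = - \frac{19}{9}.
So a(n) = \frac{\left(-7\right)^{n}}{9} - \frac{19 \cdot 2^{n}}{9}.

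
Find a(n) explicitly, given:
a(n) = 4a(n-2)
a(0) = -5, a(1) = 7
Characteristic equation: x² - 4 = 0, which factors as (x - (-2))(x - (2)) = 0.
Roots r₁ = -2, r₂ = 2 (distinct).
General solution: a(n) = A·(-2)^n + B·(2)^n.
From a(0) = -5: A + B = -5.
From a(1) = 7: -2A + 2B = 7.
Solving: A = - \frac{17}{4}, B = - \frac{3}{4}.
So a(n) = - \frac{17 \left(-2\right)^{n}}{4} - \frac{3 \cdot 2^{n}}{4}.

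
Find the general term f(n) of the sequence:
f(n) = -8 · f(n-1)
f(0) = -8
Pure geometric recurrence with ratio -8.
By induction f(n) = f(0) · (-8)^n = - 8 \left(-8\right)^{n}.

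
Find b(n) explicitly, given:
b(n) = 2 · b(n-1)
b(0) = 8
Pure geometric recurrence with ratio 2.
By induction b(n) = b(0) · (2)^n = 8 \cdot 2^{n}.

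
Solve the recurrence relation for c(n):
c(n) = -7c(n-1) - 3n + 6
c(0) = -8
First-order linear with linear forcing.
Homogeneous solution: c_h(n) = A·(-7)^n.
Try particular c_p(n) = pn + q. Substituting:
  pn + q = -7(p(n-1) + q) - 3n + 6.
Matching the n-coefficient: p = -7p - 3 ⇒ p = - \frac{3}{8}.
Matching constants: q = 7p - 7q + 6 ⇒ q = \frac{27}{64}.
General: c(n) = A·(-7)^n - \frac{3 n}{8} + \frac{27}{64}.
Apply c(0) = -8: A + \frac{27}{64} = -8 ⇒ A = - \frac{539}{64}.
So c(n) = - \frac{539 \left(-7\right)^{n}}{64} - \frac{3 n}{8} + \frac{27}{64}.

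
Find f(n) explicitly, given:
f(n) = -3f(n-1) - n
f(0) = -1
First-order linear with linear forcing.
Homogeneous solution: f_h(n) = A·(-3)^n.
Try particular f_p(n) = pn + q. Substituting:
  pn + q = -3(p(n-1) + q) - n.
Matching the n-coefficient: p = -3p - 1 ⇒ p = - \frac{1}{4}.
Matching constants: q = 3p - 3q ⇒ q = - \frac{3}{16}.
General: f(n) = A·(-3)^n - \frac{n}{4} - \frac{3}{16}.
Apply f(0) = -1: A - \frac{3}{16} = -1 ⇒ A = - \frac{13}{16}.
So f(n) = - \frac{13 \left(-3\right)^{n}}{16} - \frac{n}{4} - \frac{3}{16}.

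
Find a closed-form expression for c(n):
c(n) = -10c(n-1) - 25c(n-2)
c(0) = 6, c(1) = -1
Characteristic equation: x² + 10x + 25 = 0, which is (x - (-5))².
Repeated root r = -5.
General solution: c(n) = (A + Bn)·(-5)^n.
From c(0) = 6: A = 6.
From c(1) = -1: (A + B)·(-5) = -1 ⇒ B = - \frac{29}{5}.
So c(n) = \left(6 - \frac{29 n}{5}\right) \cdot (-5)^n.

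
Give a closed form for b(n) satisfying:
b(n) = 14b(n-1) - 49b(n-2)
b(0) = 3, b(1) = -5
Characteristic equation: x² - 14x + 49 = 0, which is (x - (7))².
Repeated root r = 7.
General solution: b(n) = (A + Bn)·(7)^n.
From b(0) = 3: A = 3.
From b(1) = -5: (A + B)·(7) = -5 ⇒ B = - \frac{26}{7}.
So b(n) = \left(3 - \frac{26 n}{7}\right) \cdot (7)^n.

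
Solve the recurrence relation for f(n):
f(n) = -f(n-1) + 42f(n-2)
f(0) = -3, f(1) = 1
Characteristic equation: x² + x - 42 = 0, which factors as (x - (6))(x - (-7)) = 0.
Roots r₁ = 6, r₂ = -7 (distinct).
General solution: f(n) = A·(6)^n + B·(-7)^n.
From f(0) = -3: A + B = -3.
From f(1) = 1: 6A - 7B = 1.
Solving: A = - \frac{20}{13}, B = - \frac{19}{13}.
So f(n) = - \frac{19 \left(-7\right)^{n}}{13} - \frac{20 \cdot 6^{n}}{13}.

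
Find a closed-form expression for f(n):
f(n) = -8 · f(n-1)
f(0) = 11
Pure geometric recurrence with ratio -8.
By induction f(n) = f(0) · (-8)^n = 11 \left(-8\right)^{n}.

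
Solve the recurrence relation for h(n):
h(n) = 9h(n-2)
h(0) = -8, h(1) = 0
Characteristic equation: x² - 9 = 0, which factors as (x - (-3))(x - (3)) = 0.
Roots r₁ = -3, r₂ = 3 (distinct).
General solution: h(n) = A·(-3)^n + B·(3)^n.
From h(0) = -8: A + B = -8.
From h(1) = 0: -3A + 3B = 0.
Solving: A = -4, B = -4.
So h(n) = - 4 \left(-3\right)^{n} - 4 \cdot 3^{n}.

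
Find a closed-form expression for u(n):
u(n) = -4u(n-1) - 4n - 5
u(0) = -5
First-order linear with linear forcing.
Homogeneous solution: u_h(n) = A·(-4)^n.
Try particular u_p(n) = pn + q. Substituting:
  pn + q = -4(p(n-1) + q) - 4n - 5.
Matching the n-coefficient: p = -4p - 4 ⇒ p = - \frac{4}{5}.
Matching constants: q = 4p - 4q - 5 ⇒ q = - \frac{41}{25}.
General: u(n) = A·(-4)^n - \frac{4 n}{5} - \frac{41}{25}.
Apply u(0) = -5: A - \frac{41}{25} = -5 ⇒ A = - \frac{84}{25}.
So u(n) = - \frac{84 \left(-4\right)^{n}}{25} - \frac{4 n}{5} - \frac{41}{25}.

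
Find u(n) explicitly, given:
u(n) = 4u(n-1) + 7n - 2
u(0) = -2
First-order linear with linear forcing.
Homogeneous solution: u_h(n) = A·(4)^n.
Try particular u_p(n) = pn + q. Substituting:
  pn + q = 4(p(n-1) + q) + 7n - 2.
Matching the n-coefficient: p = 4p + 7 ⇒ p = - \frac{7}{3}.
Matching constants: q = -4p + 4q - 2 ⇒ q = - \frac{22}{9}.
General: u(n) = A·(4)^n - \frac{7 n}{3} - \frac{22}{9}.
Apply u(0) = -2: A - \frac{22}{9} = -2 ⇒ A = \frac{4}{9}.
So u(n) = \frac{4 \cdot 4^{n}}{9} - \frac{7 n}{3} - \frac{22}{9}.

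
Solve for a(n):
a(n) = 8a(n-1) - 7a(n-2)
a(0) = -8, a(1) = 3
Characteristic equation: x² - 8x + 7 = 0, which factors as (x - (7))(x - (1)) = 0.
Roots r₁ = 7, r₂ = 1 (distinct).
General solution: a(n) = A·(7)^n + B·(1)^n.
From a(0) = -8: A + B = -8.
From a(1) = 3: 7A + B = 3.
Solving: A = \frac{11}{6}, B = - \frac{59}{6}.
So a(n) = \frac{11 \cdot 7^{n}}{6} - \frac{59}{6}.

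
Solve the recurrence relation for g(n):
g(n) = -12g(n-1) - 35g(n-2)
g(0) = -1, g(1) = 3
Characteristic equation: x² + 12x + 35 = 0, which factors as (x - (-7))(x - (-5)) = 0.
Roots r₁ = -7, r₂ = -5 (distinct).
General solution: g(n) = A·(-7)^n + B·(-5)^n.
From g(0) = -1: A + B = -1.
From g(1) = 3: -7A - 5B = 3.
Solving: A = 1, B = -2.
So g(n) = - 2 \left(-5\right)^{n} + \left(-7\right)^{n}.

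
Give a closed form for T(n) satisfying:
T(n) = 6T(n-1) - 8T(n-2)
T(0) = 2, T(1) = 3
Characteristic equation: x² - 6x + 8 = 0, which factors as (x - (2))(x - (4)) = 0.
Roots r₁ = 2, r₂ = 4 (distinct).
General solution: T(n) = A·(2)^n + B·(4)^n.
From T(0) = 2: A + B = 2.
From T(1) = 3: 2A + 4B = 3.
Solving: A = \frac{5}{2}, B = - \frac{1}{2}.
So T(n) = \frac{5 \cdot 2^{n}}{2} - \frac{4^{n}}{2}.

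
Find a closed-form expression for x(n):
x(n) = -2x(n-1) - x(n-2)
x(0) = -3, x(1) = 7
Characteristic equation: x² + 2x + 1 = 0, which is (x - (-1))².
Repeated root r = -1.
General solution: x(n) = (A + Bn)·(-1)^n.
From x(0) = -3: A = -3.
From x(1) = 7: (A + B)·(-1) = 7 ⇒ B = -4.
So x(n) = \left(- 4 n - 3\right) \cdot (-1)^n.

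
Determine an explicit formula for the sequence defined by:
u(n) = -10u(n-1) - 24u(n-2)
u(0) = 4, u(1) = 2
Characteristic equation: x² + 10x + 24 = 0, which factors as (x - (-6))(x - (-4)) = 0.
Roots r₁ = -6, r₂ = -4 (distinct).
General solution: u(n) = A·(-6)^n + B·(-4)^n.
From u(0) = 4: A + B = 4.
From u(1) = 2: -6A - 4B = 2.
Solving: A = -9, B = 13.
So u(n) = 13 \left(-4\right)^{n} - 9 \left(-6\right)^{n}.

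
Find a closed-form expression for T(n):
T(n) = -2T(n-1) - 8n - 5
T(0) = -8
First-order linear with linear forcing.
Homogeneous solution: T_h(n) = A·(-2)^n.
Try particular T_p(n) = pn + q. Substituting:
  pn + q = -2(p(n-1) + q) - 8n - 5.
Matching the n-coefficient: p = -2p - 8 ⇒ p = - \frac{8}{3}.
Matching constants: q = 2p - 2q - 5 ⇒ q = - \frac{31}{9}.
General: T(n) = A·(-2)^n - \frac{8 n}{3} - \frac{31}{9}.
Apply T(0) = -8: A - \frac{31}{9} = -8 ⇒ A = - \frac{41}{9}.
So T(n) = - \frac{41 \left(-2\right)^{n}}{9} - \frac{8 n}{3} - \frac{31}{9}.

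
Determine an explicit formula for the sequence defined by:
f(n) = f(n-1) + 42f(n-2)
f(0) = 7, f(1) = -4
Characteristic equation: x² - x - 42 = 0, which factors as (x - (-6))(x - (7)) = 0.
Roots r₁ = -6, r₂ = 7 (distinct).
General solution: f(n) = A·(-6)^n + B·(7)^n.
From f(0) = 7: A + B = 7.
From f(1) = -4: -6A + 7B = -4.
Solving: A = \frac{53}{13}, B = \frac{38}{13}.
So f(n) = \frac{53 \left(-6\right)^{n}}{13} + \frac{38 \cdot 7^{n}}{13}.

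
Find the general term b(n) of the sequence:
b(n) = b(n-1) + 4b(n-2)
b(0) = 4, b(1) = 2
Characteristic equation: x² - x - 4 = 0.
Discriminant Δ = (1)² + 4·(4) = 17.
Roots r₁,₂ = (1 ± √17)/2, so r₁ = \frac{1}{2} + \frac{\sqrt{17}}{2}, r₂ = \frac{1}{2} - \frac{\sqrt{17}}{2}.
General solution: b(n) = A·r₁^n + B·r₂^n.
From the initial conditions, A + B = 4 and r₁A + r₂B = 2.
Since r₁ - r₂ = √17: A = (2 - (4)r₂)/√17 = 2, and B = 4 - A = 2.
So b(n) = \left(2\right)\left(\frac{1}{2} + \frac{\sqrt{17}}{2}\right)^n + \left(2\right)\left(\frac{1}{2} - \frac{\sqrt{17}}{2}\right)^n.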